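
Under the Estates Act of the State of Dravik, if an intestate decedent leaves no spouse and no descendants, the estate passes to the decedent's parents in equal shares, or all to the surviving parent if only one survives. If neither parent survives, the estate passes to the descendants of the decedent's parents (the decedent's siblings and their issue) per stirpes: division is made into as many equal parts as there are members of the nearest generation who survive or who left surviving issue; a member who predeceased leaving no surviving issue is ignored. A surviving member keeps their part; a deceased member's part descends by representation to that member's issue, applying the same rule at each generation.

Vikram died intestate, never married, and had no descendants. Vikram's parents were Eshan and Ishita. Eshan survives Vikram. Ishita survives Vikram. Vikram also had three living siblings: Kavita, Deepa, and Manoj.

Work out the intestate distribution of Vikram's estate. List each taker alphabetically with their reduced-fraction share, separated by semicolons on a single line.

Both parents survive, so Eshan and Ishita each take 1/2. The siblings take nothing because a surviving parent has priority.

Eshan 1/2; Ishita 1/2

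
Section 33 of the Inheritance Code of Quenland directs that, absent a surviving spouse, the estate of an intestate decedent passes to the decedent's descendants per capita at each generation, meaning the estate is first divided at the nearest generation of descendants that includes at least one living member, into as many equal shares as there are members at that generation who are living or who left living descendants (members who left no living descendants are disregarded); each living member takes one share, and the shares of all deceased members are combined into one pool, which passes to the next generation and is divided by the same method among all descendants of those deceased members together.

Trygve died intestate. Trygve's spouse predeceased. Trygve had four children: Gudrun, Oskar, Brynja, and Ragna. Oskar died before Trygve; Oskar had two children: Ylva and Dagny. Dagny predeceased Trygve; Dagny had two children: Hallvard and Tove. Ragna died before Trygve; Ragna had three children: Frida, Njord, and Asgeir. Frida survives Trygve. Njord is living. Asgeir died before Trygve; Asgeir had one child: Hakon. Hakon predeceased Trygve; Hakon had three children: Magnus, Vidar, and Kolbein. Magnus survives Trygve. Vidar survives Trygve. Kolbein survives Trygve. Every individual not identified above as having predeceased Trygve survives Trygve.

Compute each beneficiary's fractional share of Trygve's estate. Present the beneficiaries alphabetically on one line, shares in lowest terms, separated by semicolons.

Brynja 1/4; Frida 1/10; Gudrun 1/4; Hallvard 1/15; Kolbein 1/45; Magnus 1/45; Njord 1/10; Tove 1/15; Vidar 1/45; Ylva 1/10

There is no surviving spouse, so the entire estate passes to Trygve's descendants per capita at each generation.
At generation 1 (Gudrun, Oskar, Brynja, Ragna) there are 4 shares of (1)/4 = 1/4 each.
Living: Gudrun and Brynja — each takes 1/4.
Deceased: Oskar and Ragna. Their combined 1/2 is pooled and carried to generation 2.
At generation 2 (Ylva, Dagny, Frida, Njord, Asgeir) there are 5 shares of (1/2)/5 = 1/10 each.
Living: Ylva, Frida, and Njord — each takes 1/10.
Deceased: Dagny and Asgeir. Their combined 1/5 is pooled and carried to generation 3.
At generation 3 (Hallvard, Tove, Hakon) there are 3 shares of (1/5)/3 = 1/15 each.
Living: Hallvard and Tove — each takes 1/15.
Deceased: Hakon. That 1/15 share is carried to generation 4.
At generation 4 (Magnus, Vidar, Kolbein) there are 3 shares of (1/15)/3 = 1/45 each.
Living: Magnus, Vidar, and Kolbein — each takes 1/45.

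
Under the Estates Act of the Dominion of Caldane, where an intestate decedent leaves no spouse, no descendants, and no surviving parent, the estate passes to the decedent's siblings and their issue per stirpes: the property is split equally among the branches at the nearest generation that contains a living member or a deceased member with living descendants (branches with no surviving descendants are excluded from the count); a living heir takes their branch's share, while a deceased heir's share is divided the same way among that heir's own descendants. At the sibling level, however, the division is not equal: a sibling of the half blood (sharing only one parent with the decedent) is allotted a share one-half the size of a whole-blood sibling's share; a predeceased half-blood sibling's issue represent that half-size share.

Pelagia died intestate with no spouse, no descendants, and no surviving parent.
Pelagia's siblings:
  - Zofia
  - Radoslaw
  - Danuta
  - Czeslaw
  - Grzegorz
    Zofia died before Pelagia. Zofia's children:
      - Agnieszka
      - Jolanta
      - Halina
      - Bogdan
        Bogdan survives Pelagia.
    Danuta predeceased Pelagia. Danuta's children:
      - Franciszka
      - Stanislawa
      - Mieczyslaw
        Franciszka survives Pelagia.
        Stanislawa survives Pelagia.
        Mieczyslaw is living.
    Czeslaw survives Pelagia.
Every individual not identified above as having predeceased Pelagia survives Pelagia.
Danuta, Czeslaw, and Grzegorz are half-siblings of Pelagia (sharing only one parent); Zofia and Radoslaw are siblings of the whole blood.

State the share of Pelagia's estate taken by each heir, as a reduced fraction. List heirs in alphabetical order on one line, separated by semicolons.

No spouse, descendants, or parent survives, so the estate passes to Pelagia's siblings per stirpes.
Half-blood siblings count for one-half the weight of whole-blood siblings at the initial division.
Dividing 1 in proportion to weights (total weight 7/2): Zofia (weight 1) → 2/7; Radoslaw (weight 1) → 2/7; Danuta (weight 1/2) → 1/7; Czeslaw (weight 1/2) → 1/7; Grzegorz (weight 1/2) → 1/7.
Zofia predeceased; the 2/7 allotted to Zofia's branch passes to Zofia's issue by representation.
The 2/7 is divided into 4 equal shares of 1/14 among Agnieszka, Jolanta, Halina, Bogdan.
Agnieszka is living and takes 1/14.
Jolanta is living and takes 1/14.
Halina is living and takes 1/14.
Bogdan is living and takes 1/14.
Radoslaw is living and takes 2/7.
Danuta predeceased; the 1/7 allotted to Danuta's branch passes to Danuta's issue by representation.
The 1/7 is divided into 3 equal shares of 1/21 among Franciszka, Stanislawa, Mieczyslaw.
Franciszka is living and takes 1/21.
Stanislawa is living and takes 1/21.
Mieczyslaw is living and takes 1/21.
Czeslaw is living and takes 1/7.
Grzegorz is living and takes 1/7.

Agnieszka 1/14; Bogdan 1/14; Czeslaw 1/7; Franciszka 1/21; Grzegorz 1/7; Halina 1/14; Jolanta 1/14; Mieczyslaw 1/21; Radoslaw 2/7; Stanislawa 1/21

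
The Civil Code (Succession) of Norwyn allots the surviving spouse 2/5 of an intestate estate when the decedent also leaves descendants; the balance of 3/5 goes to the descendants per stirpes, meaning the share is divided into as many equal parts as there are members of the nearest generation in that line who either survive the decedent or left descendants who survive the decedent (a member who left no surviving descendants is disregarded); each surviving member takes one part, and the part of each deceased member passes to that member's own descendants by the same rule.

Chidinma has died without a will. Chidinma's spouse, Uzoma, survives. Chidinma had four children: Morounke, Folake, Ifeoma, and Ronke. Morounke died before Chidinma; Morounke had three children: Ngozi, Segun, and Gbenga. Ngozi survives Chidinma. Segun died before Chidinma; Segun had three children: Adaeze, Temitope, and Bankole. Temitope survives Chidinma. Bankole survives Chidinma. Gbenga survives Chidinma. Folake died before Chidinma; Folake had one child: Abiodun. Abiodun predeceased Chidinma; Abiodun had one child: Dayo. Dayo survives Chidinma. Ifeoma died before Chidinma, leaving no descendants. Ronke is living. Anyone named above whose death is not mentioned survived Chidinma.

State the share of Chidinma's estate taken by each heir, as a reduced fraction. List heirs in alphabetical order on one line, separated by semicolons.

Uzoma, as surviving spouse, takes 2/5.
The remaining 3/5 passes to Chidinma's descendants per stirpes.
Ifeoma left no surviving issue, so that branch lapses and is disregarded.
The 3/5 is divided into 3 equal shares of 1/5 among Morounke, Folake, Ronke.
Morounke predeceased; the 1/5 allotted to Morounke's branch passes to Morounke's issue by representation.
The 1/5 is divided into 3 equal shares of 1/15 among Ngozi, Segun, Gbenga.
Ngozi is living and takes 1/15.
Segun predeceased; the 1/15 allotted to Segun's branch passes to Segun's issue by representation.
The 1/15 is divided into 3 equal shares of 1/45 among Adaeze, Temitope, Bankole.
Adaeze is living and takes 1/45.
Temitope is living and takes 1/45.
Bankole is living and takes 1/45.
Gbenga is living and takes 1/15.
Folake predeceased; the 1/5 allotted to Folake's branch passes to Folake's issue by representation.
Abiodun's line is the sole branch at this level, so the full 1/5 passes to Abiodun's issue by representation.
Dayo is the sole taker at this level and receives the full 1/5.
Ronke is living and takes 1/5.

Adaeze 1/45; Bankole 1/45; Dayo 1/5; Gbenga 1/15; Ngozi 1/15; Ronke 1/5; Temitope 1/45; Uzoma 2/5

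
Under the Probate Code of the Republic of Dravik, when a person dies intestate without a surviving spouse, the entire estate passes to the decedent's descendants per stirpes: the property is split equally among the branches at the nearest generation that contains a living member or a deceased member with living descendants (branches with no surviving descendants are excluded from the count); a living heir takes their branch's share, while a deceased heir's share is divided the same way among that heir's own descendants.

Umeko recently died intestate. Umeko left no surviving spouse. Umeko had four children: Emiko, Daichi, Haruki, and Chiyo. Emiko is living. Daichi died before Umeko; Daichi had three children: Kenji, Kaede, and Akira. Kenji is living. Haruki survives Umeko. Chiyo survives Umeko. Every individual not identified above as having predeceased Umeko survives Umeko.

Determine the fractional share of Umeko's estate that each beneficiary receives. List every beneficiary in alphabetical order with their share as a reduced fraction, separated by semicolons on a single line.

There is no surviving spouse, so the entire estate passes to Umeko's descendants per stirpes.
The estate is divided into 4 equal shares of 1/4 among Emiko, Daichi, Haruki, Chiyo.
Emiko is living and takes 1/4.
Daichi predeceased; the 1/4 allotted to Daichi's branch passes to Daichi's issue by representation.
The 1/4 is divided into 3 equal shares of 1/12 among Kenji, Kaede, Akira.
Kenji is living and takes 1/12.
Kaede is living and takes 1/12.
Akira is living and takes 1/12.
Haruki is living and takes 1/4.
Chiyo is living and takes 1/4.

Akira 1/12; Chiyo 1/4; Emiko 1/4; Haruki 1/4; Kaede 1/12; Kenji 1/12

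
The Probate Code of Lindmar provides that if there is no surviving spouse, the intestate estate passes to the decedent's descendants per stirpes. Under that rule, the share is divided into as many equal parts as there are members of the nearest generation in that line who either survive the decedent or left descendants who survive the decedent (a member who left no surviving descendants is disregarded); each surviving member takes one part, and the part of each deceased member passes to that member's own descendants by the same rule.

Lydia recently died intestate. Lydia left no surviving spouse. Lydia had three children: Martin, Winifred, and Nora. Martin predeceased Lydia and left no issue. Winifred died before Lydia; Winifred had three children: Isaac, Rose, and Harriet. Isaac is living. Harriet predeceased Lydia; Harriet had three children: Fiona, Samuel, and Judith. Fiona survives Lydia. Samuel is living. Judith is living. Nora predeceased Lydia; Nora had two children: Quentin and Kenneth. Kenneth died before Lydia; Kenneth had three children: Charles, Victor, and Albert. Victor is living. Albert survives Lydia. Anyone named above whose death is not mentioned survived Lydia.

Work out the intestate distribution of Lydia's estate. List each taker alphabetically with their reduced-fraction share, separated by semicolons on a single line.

There is no surviving spouse, so the entire estate passes to Lydia's descendants per stirpes.
Martin left no surviving issue, so that branch lapses and is disregarded.
The estate is divided into 2 equal shares of 1/2 among Winifred, Nora.
Winifred predeceased; the 1/2 allotted to Winifred's branch passes to Winifred's issue by representation.
The 1/2 is divided into 3 equal shares of 1/6 among Isaac, Rose, Harriet.
Isaac is living and takes 1/6.
Rose is living and takes 1/6.
Harriet predeceased; the 1/6 allotted to Harriet's branch passes to Harriet's issue by representation.
The 1/6 is divided into 3 equal shares of 1/18 among Fiona, Samuel, Judith.
Fiona is living and takes 1/18.
Samuel is living and takes 1/18.
Judith is living and takes 1/18.
Nora predeceased; the 1/2 allotted to Nora's branch passes to Nora's issue by representation.
The 1/2 is divided into 2 equal shares of 1/4 among Quentin, Kenneth.
Quentin is living and takes 1/4.
Kenneth predeceased; the 1/4 allotted to Kenneth's branch passes to Kenneth's issue by representation.
The 1/4 is divided into 3 equal shares of 1/12 among Charles, Victor, Albert.
Charles is living and takes 1/12.
Victor is living and takes 1/12.
Albert is living and takes 1/12.

Albert 1/12; Charles 1/12; Fiona 1/18; Isaac 1/6; Judith 1/18; Quentin 1/4; Rose 1/6; Samuel 1/18; Victor 1/12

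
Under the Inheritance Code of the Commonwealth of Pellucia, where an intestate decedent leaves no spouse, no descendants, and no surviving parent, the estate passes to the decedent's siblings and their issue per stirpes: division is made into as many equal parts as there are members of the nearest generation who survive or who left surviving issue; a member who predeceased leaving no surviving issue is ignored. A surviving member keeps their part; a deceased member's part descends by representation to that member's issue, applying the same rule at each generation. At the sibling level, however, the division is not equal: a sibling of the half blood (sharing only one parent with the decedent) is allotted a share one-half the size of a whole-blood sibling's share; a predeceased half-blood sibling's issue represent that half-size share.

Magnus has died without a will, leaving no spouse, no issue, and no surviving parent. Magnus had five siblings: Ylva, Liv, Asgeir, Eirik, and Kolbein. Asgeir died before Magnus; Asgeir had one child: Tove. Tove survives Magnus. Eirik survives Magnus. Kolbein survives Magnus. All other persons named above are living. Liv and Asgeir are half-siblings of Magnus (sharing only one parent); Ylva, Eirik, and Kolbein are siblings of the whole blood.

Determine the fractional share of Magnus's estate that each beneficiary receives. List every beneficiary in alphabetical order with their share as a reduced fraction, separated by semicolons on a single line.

No spouse, descendants, or parent survives, so the estate passes to Magnus's siblings per stirpes.
Half-blood siblings count for one-half the weight of whole-blood siblings at the initial division.
Dividing 1 in proportion to weights (total weight 4): Ylva (weight 1) → 1/4; Liv (weight 1/2) → 1/8; Asgeir (weight 1/2) → 1/8; Eirik (weight 1) → 1/4; Kolbein (weight 1) → 1/4.
Ylva is living and takes 1/4.
Liv is living and takes 1/8.
Asgeir predeceased; the 1/8 allotted to Asgeir's branch passes to Asgeir's issue by representation.
Tove is the sole taker at this level and receives the full 1/8.
Eirik is living and takes 1/4.
Kolbein is living and takes 1/4.

Eirik 1/4; Kolbein 1/4; Liv 1/8; Tove 1/8; Ylva 1/4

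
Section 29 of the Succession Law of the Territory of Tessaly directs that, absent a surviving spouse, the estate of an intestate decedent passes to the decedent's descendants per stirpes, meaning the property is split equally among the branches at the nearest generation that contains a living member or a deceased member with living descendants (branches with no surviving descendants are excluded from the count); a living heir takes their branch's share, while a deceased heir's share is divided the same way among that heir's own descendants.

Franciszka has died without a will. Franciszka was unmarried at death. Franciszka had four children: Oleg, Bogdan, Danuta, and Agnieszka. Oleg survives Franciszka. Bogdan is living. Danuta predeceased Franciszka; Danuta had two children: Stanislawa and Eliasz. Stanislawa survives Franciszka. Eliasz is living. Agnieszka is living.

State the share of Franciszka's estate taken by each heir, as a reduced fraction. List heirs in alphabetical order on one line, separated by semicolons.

There is no surviving spouse, so the entire estate passes to Franciszka's descendants per stirpes.
The estate is divided into 4 equal shares of 1/4 among Oleg, Bogdan, Danuta, Agnieszka.
Oleg is living and takes 1/4.
Bogdan is living and takes 1/4.
Danuta predeceased; the 1/4 allotted to Danuta's branch passes to Danuta's issue by representation.
The 1/4 is divided into 2 equal shares of 1/8 among Stanislawa, Eliasz.
Stanislawa is living and takes 1/8.
Eliasz is living and takes 1/8.
Agnieszka is living and takes 1/4.

Agnieszka 1/4; Bogdan 1/4; Eliasz 1/8; Oleg 1/4; Stanislawa 1/8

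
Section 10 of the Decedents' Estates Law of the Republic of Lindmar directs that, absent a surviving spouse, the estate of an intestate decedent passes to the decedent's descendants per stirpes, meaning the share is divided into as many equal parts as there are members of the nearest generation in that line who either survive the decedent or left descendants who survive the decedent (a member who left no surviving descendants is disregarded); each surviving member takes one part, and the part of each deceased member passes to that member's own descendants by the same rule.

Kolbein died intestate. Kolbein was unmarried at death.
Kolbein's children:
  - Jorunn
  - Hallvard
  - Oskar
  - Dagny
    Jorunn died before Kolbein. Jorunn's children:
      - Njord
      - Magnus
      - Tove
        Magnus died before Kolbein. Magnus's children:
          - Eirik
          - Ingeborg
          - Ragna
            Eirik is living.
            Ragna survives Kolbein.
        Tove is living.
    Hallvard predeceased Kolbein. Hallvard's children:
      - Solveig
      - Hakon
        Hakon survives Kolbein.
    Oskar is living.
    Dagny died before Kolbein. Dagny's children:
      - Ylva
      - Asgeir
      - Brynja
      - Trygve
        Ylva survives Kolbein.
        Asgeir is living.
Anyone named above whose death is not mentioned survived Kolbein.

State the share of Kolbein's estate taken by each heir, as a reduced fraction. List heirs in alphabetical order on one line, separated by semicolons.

There is no surviving spouse, so the entire estate passes to Kolbein's descendants per stirpes.
The estate is divided into 4 equal shares of 1/4 among Jorunn, Hallvard, Oskar, Dagny.
Jorunn predeceased; the 1/4 allotted to Jorunn's branch passes to Jorunn's issue by representation.
The 1/4 is divided into 3 equal shares of 1/12 among Njord, Magnus, Tove.
Njord is living and takes 1/12.
Magnus predeceased; the 1/12 allotted to Magnus's branch passes to Magnus's issue by representation.
The 1/12 is divided into 3 equal shares of 1/36 among Eirik, Ingeborg, Ragna.
Eirik is living and takes 1/36.
Ingeborg is living and takes 1/36.
Ragna is living and takes 1/36.
Tove is living and takes 1/12.
Hallvard predeceased; the 1/4 allotted to Hallvard's branch passes to Hallvard's issue by representation.
The 1/4 is divided into 2 equal shares of 1/8 among Solveig, Hakon.
Solveig is living and takes 1/8.
Hakon is living and takes 1/8.
Oskar is living and takes 1/4.
Dagny predeceased; the 1/4 allotted to Dagny's branch passes to Dagny's issue by representation.
The 1/4 is divided into 4 equal shares of 1/16 among Ylva, Asgeir, Brynja, Trygve.
Ylva is living and takes 1/16.
Asgeir is living and takes 1/16.
Brynja is living and takes 1/16.
Trygve is living and takes 1/16.

Asgeir 1/16; Brynja 1/16; Eirik 1/36; Hakon 1/8; Ingeborg 1/36; Njord 1/12; Oskar 1/4; Ragna 1/36; Solveig 1/8; Tove 1/12; Trygve 1/16; Ylva 1/16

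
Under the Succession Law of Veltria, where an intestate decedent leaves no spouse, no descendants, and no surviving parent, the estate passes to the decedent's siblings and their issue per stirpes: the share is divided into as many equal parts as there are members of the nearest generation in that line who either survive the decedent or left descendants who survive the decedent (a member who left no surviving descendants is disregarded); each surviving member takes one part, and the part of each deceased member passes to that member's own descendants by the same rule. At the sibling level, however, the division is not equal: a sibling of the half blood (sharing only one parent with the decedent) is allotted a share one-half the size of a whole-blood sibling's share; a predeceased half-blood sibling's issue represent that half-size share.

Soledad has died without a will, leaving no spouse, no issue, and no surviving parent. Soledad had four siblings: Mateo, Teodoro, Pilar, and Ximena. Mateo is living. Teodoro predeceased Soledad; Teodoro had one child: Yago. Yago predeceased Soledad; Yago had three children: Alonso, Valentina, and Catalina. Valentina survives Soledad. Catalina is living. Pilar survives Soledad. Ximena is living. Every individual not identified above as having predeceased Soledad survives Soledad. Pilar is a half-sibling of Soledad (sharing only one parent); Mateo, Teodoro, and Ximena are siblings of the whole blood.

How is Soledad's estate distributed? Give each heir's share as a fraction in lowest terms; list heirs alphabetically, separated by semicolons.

No spouse, descendants, or parent survives, so the estate passes to Soledad's siblings per stirpes.
Half-blood siblings count for one-half the weight of whole-blood siblings at the initial division.
Dividing 1 in proportion to weights (total weight 7/2): Mateo (weight 1) → 2/7; Teodoro (weight 1) → 2/7; Pilar (weight 1/2) → 1/7; Ximena (weight 1) → 2/7.
Mateo is living and takes 2/7.
Teodoro predeceased; the 2/7 allotted to Teodoro's branch passes to Teodoro's issue by representation.
Yago's line is the sole branch at this level, so the full 2/7 passes to Yago's issue by representation.
The 2/7 is divided into 3 equal shares of 2/21 among Alonso, Valentina, Catalina.
Alonso is living and takes 2/21.
Valentina is living and takes 2/21.
Catalina is living and takes 2/21.
Pilar is living and takes 1/7.
Ximena is living and takes 2/7.

Alonso 2/21; Catalina 2/21; Mateo 2/7; Pilar 1/7; Valentina 2/21; Ximena 2/7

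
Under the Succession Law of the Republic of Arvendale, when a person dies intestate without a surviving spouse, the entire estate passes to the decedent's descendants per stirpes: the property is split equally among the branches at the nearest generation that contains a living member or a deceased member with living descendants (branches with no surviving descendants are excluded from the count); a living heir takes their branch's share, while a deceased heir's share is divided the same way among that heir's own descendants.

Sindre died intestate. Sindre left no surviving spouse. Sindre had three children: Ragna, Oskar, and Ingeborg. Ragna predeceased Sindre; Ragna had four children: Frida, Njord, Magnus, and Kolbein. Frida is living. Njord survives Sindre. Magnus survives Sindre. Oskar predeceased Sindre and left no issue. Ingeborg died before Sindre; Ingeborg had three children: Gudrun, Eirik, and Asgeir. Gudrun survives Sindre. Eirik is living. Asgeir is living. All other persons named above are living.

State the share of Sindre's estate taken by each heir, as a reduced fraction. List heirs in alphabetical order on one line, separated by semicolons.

There is no surviving spouse, so the entire estate passes to Sindre's descendants per stirpes.
Oskar left no surviving issue, so that branch lapses and is disregarded.
The estate is divided into 2 equal shares of 1/2 among Ragna, Ingeborg.
Ragna predeceased; the 1/2 allotted to Ragna's branch passes to Ragna's issue by representation.
The 1/2 is divided into 4 equal shares of 1/8 among Frida, Njord, Magnus, Kolbein.
Frida is living and takes 1/8.
Njord is living and takes 1/8.
Magnus is living and takes 1/8.
Kolbein is living and takes 1/8.
Ingeborg predeceased; the 1/2 allotted to Ingeborg's branch passes to Ingeborg's issue by representation.
The 1/2 is divided into 3 equal shares of 1/6 among Gudrun, Eirik, Asgeir.
Gudrun is living and takes 1/6.
Eirik is living and takes 1/6.
Asgeir is living and takes 1/6.

Asgeir 1/6; Eirik 1/6; Frida 1/8; Gudrun 1/6; Kolbein 1/8; Magnus 1/8; Njord 1/8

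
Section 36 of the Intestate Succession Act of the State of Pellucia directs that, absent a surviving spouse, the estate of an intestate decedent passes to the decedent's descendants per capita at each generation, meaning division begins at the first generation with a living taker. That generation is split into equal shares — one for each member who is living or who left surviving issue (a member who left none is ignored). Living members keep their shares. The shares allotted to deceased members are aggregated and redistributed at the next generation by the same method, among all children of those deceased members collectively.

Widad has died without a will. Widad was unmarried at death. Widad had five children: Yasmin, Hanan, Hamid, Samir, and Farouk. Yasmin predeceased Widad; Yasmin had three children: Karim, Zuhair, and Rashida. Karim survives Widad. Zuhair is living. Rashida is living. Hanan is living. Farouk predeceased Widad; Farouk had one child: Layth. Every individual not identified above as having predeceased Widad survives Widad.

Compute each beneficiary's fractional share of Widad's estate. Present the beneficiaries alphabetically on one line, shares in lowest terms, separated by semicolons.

There is no surviving spouse, so the entire estate passes to Widad's descendants per capita at each generation.
At generation 1 (Yasmin, Hanan, Hamid, Samir, Farouk) there are 5 shares of (1)/5 = 1/5 each.
Living: Hanan, Hamid, and Samir — each takes 1/5.
Deceased: Yasmin and Farouk. Their combined 2/5 is pooled and carried to generation 2.
At generation 2 (Karim, Zuhair, Rashida, Layth) there are 4 shares of (2/5)/4 = 1/10 each.
Living: Karim, Zuhair, Rashida, and Layth — each takes 1/10.

Hamid 1/5; Hanan 1/5; Karim 1/10; Layth 1/10; Rashida 1/10; Samir 1/5; Zuhair 1/10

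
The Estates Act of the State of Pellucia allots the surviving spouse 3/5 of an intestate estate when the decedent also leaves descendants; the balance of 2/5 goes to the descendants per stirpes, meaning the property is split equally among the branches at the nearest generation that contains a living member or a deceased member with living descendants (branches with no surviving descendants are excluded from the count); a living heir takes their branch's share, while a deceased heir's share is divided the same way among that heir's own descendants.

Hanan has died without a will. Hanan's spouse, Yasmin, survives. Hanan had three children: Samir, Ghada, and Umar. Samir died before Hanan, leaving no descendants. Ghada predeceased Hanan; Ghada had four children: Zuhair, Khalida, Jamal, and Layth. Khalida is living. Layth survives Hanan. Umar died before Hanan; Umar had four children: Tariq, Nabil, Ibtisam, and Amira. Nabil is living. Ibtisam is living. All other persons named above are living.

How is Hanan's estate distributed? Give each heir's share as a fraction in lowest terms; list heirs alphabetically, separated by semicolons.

Amira 1/20; Ibtisam 1/20; Jamal 1/20; Khalida 1/20; Layth 1/20; Nabil 1/20; Tariq 1/20; Yasmin 3/5; Zuhair 1/20

Yasmin, as surviving spouse, takes 3/5.
The remaining 2/5 passes to Hanan's descendants per stirpes.
Samir left no surviving issue, so that branch lapses and is disregarded.
The 2/5 is divided into 2 equal shares of 1/5 among Ghada, Umar.
Ghada predeceased; the 1/5 allotted to Ghada's branch passes to Ghada's issue by representation.
The 1/5 is divided into 4 equal shares of 1/20 among Zuhair, Khalida, Jamal, Layth.
Zuhair is living and takes 1/20.
Khalida is living and takes 1/20.
Jamal is living and takes 1/20.
Layth is living and takes 1/20.
Umar predeceased; the 1/5 allotted to Umar's branch passes to Umar's issue by representation.
The 1/5 is divided into 4 equal shares of 1/20 among Tariq, Nabil, Ibtisam, Amira.
Tariq is living and takes 1/20.
Nabil is living and takes 1/20.
Ibtisam is living and takes 1/20.
Amira is living and takes 1/20.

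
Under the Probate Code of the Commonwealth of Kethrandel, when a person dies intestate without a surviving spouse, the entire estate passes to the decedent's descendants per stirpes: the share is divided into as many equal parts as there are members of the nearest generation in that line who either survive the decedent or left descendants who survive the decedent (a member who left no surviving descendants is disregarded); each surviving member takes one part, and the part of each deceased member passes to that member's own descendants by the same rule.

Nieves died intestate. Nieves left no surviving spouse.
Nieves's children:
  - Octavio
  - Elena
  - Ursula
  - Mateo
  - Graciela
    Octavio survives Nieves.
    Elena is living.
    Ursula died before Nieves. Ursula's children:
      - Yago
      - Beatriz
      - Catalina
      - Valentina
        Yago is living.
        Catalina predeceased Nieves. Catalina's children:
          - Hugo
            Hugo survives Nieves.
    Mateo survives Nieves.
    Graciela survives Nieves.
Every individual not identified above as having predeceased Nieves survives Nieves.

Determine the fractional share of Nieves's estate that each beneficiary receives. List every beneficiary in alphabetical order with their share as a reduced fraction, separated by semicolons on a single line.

There is no surviving spouse, so the entire estate passes to Nieves's descendants per stirpes.
The estate is divided into 5 equal shares of 1/5 among Octavio, Elena, Ursula, Mateo, Graciela.
Octavio is living and takes 1/5.
Elena is living and takes 1/5.
Ursula predeceased; the 1/5 allotted to Ursula's branch passes to Ursula's issue by representation.
The 1/5 is divided into 4 equal shares of 1/20 among Yago, Beatriz, Catalina, Valentina.
Yago is living and takes 1/20.
Beatriz is living and takes 1/20.
Catalina predeceased; the 1/20 allotted to Catalina's branch passes to Catalina's issue by representation.
Hugo is the sole taker at this level and receives the full 1/20.
Valentina is living and takes 1/20.
Mateo is living and takes 1/5.
Graciela is living and takes 1/5.

Beatriz 1/20; Elena 1/5; Graciela 1/5; Hugo 1/20; Mateo 1/5; Octavio 1/5; Valentina 1/20; Yago 1/20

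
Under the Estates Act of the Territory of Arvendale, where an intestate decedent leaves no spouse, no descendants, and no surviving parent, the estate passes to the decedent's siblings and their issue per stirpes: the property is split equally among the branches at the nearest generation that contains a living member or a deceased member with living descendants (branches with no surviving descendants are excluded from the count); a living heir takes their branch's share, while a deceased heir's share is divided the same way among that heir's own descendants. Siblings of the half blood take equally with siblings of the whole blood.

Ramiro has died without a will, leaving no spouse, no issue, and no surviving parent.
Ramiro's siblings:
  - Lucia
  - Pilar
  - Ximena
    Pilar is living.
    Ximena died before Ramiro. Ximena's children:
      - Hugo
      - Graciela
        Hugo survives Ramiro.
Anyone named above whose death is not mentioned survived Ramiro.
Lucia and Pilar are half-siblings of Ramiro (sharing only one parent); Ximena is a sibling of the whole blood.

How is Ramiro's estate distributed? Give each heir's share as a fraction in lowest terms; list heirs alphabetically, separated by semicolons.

No spouse, descendants, or parent survives, so the estate passes to Ramiro's siblings per stirpes.
Half-blood and whole-blood siblings take equally under the stated rule.
The estate is divided into 3 equal shares of 1/3 among Lucia, Pilar, Ximena.
Lucia is living and takes 1/3.
Pilar is living and takes 1/3.
Ximena predeceased; the 1/3 allotted to Ximena's branch passes to Ximena's issue by representation.
The 1/3 is divided into 2 equal shares of 1/6 among Hugo, Graciela.
Hugo is living and takes 1/6.
Graciela is living and takes 1/6.

Graciela 1/6; Hugo 1/6; Lucia 1/3; Pilar 1/3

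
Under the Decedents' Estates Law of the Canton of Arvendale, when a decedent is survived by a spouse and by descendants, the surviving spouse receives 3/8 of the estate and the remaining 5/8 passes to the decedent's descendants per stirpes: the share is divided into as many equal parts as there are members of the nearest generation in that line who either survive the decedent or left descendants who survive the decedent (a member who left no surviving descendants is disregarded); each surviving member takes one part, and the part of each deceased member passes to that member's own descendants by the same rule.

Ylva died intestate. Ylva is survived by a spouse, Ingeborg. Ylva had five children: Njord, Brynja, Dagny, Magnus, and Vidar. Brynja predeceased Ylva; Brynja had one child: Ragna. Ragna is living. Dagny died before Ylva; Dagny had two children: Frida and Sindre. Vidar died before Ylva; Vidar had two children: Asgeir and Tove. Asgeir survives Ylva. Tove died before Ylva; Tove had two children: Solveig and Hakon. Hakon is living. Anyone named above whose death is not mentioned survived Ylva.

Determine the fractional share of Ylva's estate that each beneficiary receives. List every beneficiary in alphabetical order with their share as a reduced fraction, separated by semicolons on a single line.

Ingeborg, as surviving spouse, takes 3/8.
The remaining 5/8 passes to Ylva's descendants per stirpes.
The 5/8 is divided into 5 equal shares of 1/8 among Njord, Brynja, Dagny, Magnus, Vidar.
Njord is living and takes 1/8.
Brynja predeceased; the 1/8 allotted to Brynja's branch passes to Brynja's issue by representation.
Ragna is the sole taker at this level and receives the full 1/8.
Dagny predeceased; the 1/8 allotted to Dagny's branch passes to Dagny's issue by representation.
The 1/8 is divided into 2 equal shares of 1/16 among Frida, Sindre.
Frida is living and takes 1/16.
Sindre is living and takes 1/16.
Magnus is living and takes 1/8.
Vidar predeceased; the 1/8 allotted to Vidar's branch passes to Vidar's issue by representation.
The 1/8 is divided into 2 equal shares of 1/16 among Asgeir, Tove.
Asgeir is living and takes 1/16.
Tove predeceased; the 1/16 allotted to Tove's branch passes to Tove's issue by representation.
The 1/16 is divided into 2 equal shares of 1/32 among Solveig, Hakon.
Solveig is living and takes 1/32.
Hakon is living and takes 1/32.

Asgeir 1/16; Frida 1/16; Hakon 1/32; Ingeborg 3/8; Magnus 1/8; Njord 1/8; Ragna 1/8; Sindre 1/16; Solveig 1/32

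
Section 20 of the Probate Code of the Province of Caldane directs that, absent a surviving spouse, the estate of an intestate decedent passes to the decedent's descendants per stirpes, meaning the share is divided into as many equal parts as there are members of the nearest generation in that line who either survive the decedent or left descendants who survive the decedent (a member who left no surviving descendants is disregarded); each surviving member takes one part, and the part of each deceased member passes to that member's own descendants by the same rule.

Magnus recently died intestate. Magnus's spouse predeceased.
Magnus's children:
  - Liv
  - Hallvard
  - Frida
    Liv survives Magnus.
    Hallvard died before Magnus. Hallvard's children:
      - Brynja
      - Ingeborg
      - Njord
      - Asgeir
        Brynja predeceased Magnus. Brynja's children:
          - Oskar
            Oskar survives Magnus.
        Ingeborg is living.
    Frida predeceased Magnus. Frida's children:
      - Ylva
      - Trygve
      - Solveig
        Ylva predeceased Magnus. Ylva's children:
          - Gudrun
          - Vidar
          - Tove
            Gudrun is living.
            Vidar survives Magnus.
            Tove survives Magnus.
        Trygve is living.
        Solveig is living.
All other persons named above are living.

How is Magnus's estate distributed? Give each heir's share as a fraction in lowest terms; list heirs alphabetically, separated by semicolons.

There is no surviving spouse, so the entire estate passes to Magnus's descendants per stirpes.
The estate is divided into 3 equal shares of 1/3 among Liv, Hallvard, Frida.
Liv is living and takes 1/3.
Hallvard predeceased; the 1/3 allotted to Hallvard's branch passes to Hallvard's issue by representation.
The 1/3 is divided into 4 equal shares of 1/12 among Brynja, Ingeborg, Njord, Asgeir.
Brynja predeceased; the 1/12 allotted to Brynja's branch passes to Brynja's issue by representation.
Oskar is the sole taker at this level and receives the full 1/12.
Ingeborg is living and takes 1/12.
Njord is living and takes 1/12.
Asgeir is living and takes 1/12.
Frida predeceased; the 1/3 allotted to Frida's branch passes to Frida's issue by representation.
The 1/3 is divided into 3 equal shares of 1/9 among Ylva, Trygve, Solveig.
Ylva predeceased; the 1/9 allotted to Ylva's branch passes to Ylva's issue by representation.
The 1/9 is divided into 3 equal shares of 1/27 among Gudrun, Vidar, Tove.
Gudrun is living and takes 1/27.
Vidar is living and takes 1/27.
Tove is living and takes 1/27.
Trygve is living and takes 1/9.
Solveig is living and takes 1/9.

Asgeir 1/12; Gudrun 1/27; Ingeborg 1/12; Liv 1/3; Njord 1/12; Oskar 1/12; Solveig 1/9; Tove 1/27; Trygve 1/9; Vidar 1/27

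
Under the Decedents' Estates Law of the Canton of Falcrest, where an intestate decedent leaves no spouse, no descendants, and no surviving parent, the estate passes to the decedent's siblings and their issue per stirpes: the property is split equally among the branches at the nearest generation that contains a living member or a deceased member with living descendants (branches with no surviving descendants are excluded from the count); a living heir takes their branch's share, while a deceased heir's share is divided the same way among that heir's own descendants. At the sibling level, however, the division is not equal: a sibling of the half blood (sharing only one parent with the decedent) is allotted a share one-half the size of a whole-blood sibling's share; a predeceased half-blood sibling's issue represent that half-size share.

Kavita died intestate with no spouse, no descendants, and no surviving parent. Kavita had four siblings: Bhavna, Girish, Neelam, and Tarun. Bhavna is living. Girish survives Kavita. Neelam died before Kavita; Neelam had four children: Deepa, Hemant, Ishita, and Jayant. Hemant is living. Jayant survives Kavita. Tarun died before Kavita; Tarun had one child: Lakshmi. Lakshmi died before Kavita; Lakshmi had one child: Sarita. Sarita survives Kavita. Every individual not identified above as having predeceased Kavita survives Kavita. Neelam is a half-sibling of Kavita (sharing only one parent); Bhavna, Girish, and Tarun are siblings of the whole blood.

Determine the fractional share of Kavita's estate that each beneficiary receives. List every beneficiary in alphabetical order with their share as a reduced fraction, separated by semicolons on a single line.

No spouse, descendants, or parent survives, so the estate passes to Kavita's siblings per stirpes.
Half-blood siblings count for one-half the weight of whole-blood siblings at the initial division.
Dividing 1 in proportion to weights (total weight 7/2): Bhavna (weight 1) → 2/7; Girish (weight 1) → 2/7; Neelam (weight 1/2) → 1/7; Tarun (weight 1) → 2/7.
Bhavna is living and takes 2/7.
Girish is living and takes 2/7.
Neelam predeceased; the 1/7 allotted to Neelam's branch passes to Neelam's issue by representation.
The 1/7 is divided into 4 equal shares of 1/28 among Deepa, Hemant, Ishita, Jayant.
Deepa is living and takes 1/28.
Hemant is living and takes 1/28.
Ishita is living and takes 1/28.
Jayant is living and takes 1/28.
Tarun predeceased; the 2/7 allotted to Tarun's branch passes to Tarun's issue by representation.
Lakshmi's line is the sole branch at this level, so the full 2/7 passes to Lakshmi's issue by representation.
Sarita is the sole taker at this level and receives the full 2/7.

Bhavna 2/7; Deepa 1/28; Girish 2/7; Hemant 1/28; Ishita 1/28; Jayant 1/28; Sarita 2/7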